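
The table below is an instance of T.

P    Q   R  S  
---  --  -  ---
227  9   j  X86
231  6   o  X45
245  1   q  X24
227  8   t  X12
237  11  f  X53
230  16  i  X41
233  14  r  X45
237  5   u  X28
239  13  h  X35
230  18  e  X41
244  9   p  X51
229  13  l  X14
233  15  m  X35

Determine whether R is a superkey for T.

All 13 rows have distinct R values, so R → (all attributes) holds and R is a superkey.

Yes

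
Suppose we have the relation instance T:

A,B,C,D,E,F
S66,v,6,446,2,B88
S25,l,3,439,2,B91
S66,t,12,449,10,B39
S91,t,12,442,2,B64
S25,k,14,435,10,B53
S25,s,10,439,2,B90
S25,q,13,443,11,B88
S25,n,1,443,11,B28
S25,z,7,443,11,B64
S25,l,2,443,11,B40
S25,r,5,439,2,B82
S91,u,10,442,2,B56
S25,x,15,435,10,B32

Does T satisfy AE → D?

(A=S66, E=2): 1 row → D = 446 ✓
(A=S25, E=2): 3 rows → D = 439, 439, 439 ✓
(A=S66, E=10): 1 row → D = 449 ✓
(A=S91, E=2): 2 rows → D = 442, 442 ✓
(A=S25, E=10): 2 rows → D = 435, 435 ✓
(A=S25, E=11): 4 rows → D = 443, 443, 443, 443 ✓
Every AE value is associated with a single D value, so AE → D holds.

Yes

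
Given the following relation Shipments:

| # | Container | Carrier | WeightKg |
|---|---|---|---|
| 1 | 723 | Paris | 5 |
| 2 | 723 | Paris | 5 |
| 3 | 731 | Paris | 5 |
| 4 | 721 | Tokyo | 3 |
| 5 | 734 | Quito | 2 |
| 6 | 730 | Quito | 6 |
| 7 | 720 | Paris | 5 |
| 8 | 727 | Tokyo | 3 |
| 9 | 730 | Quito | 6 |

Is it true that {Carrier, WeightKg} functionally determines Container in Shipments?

(Carrier=Paris, WeightKg=5): rows 1, 2, 3, 7 → Container takes values {723, 731, 720} — violation
(Carrier=Tokyo, WeightKg=3): rows 4, 8 → Container takes values {721, 727} — violation
(Carrier=Quito, WeightKg=2): row 5 → Container = 734 ✓
(Carrier=Quito, WeightKg=6): rows 6, 9 → Container = 730, 730 ✓
Two rows agree on {Carrier, WeightKg} but differ on Container, so {Carrier, WeightKg} -> Container does not hold.

No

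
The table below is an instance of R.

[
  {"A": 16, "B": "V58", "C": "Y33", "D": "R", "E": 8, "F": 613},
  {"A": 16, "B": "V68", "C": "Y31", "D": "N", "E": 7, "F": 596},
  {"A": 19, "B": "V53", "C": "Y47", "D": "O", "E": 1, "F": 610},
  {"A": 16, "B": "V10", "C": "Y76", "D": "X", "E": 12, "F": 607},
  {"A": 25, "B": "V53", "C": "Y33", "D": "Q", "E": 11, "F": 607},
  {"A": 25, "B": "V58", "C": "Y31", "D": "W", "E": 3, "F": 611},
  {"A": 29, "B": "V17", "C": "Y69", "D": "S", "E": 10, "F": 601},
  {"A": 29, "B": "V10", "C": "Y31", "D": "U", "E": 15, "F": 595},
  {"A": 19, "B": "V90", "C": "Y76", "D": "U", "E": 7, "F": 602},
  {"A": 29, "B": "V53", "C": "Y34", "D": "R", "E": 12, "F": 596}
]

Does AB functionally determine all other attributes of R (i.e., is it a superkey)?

All 10 rows have distinct AB values, so AB → (all attributes) holds and AB is a superkey.

Yes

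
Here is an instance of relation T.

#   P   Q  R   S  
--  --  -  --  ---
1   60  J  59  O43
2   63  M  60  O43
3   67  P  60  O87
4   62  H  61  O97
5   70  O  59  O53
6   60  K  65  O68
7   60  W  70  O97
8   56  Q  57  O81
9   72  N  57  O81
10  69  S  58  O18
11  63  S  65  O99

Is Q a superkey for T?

No

Rows 10 and 11 have the same Q value Q=S but are distinct tuples, so Q does not determine every attribute — not a superkey.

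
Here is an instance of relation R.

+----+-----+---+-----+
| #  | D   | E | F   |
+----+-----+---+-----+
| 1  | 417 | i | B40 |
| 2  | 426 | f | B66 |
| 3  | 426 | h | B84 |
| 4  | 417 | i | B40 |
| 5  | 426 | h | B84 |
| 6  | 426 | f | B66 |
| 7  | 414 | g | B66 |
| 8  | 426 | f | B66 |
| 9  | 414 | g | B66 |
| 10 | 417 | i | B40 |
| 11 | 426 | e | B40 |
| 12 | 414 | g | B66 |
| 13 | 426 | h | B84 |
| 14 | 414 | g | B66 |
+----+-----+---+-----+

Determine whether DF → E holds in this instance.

Yes

(D=417, F=B40): rows 1, 4, 10 → E = i, i, i ✓
(D=426, F=B66): rows 2, 6, 8 → E = f, f, f ✓
(D=426, F=B84): rows 3, 5, 13 → E = h, h, h ✓
(D=414, F=B66): rows 7, 9, 12, 14 → E = g, g, g, g ✓
(D=426, F=B40): row 11 → E = e ✓
Every DF value is associated with a single E value, so DF → E holds.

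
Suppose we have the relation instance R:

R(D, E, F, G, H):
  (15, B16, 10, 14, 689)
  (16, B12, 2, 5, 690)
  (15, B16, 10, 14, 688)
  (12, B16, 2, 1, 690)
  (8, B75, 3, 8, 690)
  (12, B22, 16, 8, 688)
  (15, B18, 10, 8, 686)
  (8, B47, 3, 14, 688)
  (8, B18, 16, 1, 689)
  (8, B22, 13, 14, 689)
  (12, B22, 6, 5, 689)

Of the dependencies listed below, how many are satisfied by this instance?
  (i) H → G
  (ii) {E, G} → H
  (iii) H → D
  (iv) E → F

0

(i) H → G: H=689: 4 rows → G takes values {14, 1, 5} — violation; H=690: 3 rows → G takes values {5, 1, 8} — violation; H=688: 3 rows → G takes values {14, 8} — violation — fails.
(ii) {E, G} → H: (E=B16, G=14): 2 rows → H takes values {689, 688} — violation — fails.
(iii) H → D: H=689: 4 rows → D takes values {15, 8, 12} — violation; H=690: 3 rows → D takes values {16, 12, 8} — violation; H=688: 3 rows → D takes values {15, 12, 8} — violation — fails.
(iv) E → F: E=B16: 3 rows → F takes values {10, 2} — violation; E=B22: 3 rows → F takes values {16, 13, 6} — violation; E=B18: 2 rows → F takes values {10, 16} — violation — fails.
None of the 4 dependencies hold.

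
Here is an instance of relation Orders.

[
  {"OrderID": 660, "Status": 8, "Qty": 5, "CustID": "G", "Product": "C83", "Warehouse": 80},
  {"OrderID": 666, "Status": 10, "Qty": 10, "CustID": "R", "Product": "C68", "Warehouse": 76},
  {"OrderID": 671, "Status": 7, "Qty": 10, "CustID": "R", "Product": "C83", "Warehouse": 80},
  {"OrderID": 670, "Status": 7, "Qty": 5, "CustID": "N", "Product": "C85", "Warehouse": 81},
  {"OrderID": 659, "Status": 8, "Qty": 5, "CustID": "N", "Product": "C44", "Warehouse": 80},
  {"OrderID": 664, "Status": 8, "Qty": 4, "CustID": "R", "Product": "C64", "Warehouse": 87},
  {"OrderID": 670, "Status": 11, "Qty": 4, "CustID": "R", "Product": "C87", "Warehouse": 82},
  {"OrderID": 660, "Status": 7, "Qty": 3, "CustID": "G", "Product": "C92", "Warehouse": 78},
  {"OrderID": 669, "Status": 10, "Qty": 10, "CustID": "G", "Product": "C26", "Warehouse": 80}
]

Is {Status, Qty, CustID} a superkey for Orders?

Yes

All 9 rows have distinct {Status, Qty, CustID} values, so {Status, Qty, CustID} → (all attributes) holds and {Status, Qty, CustID} is a superkey.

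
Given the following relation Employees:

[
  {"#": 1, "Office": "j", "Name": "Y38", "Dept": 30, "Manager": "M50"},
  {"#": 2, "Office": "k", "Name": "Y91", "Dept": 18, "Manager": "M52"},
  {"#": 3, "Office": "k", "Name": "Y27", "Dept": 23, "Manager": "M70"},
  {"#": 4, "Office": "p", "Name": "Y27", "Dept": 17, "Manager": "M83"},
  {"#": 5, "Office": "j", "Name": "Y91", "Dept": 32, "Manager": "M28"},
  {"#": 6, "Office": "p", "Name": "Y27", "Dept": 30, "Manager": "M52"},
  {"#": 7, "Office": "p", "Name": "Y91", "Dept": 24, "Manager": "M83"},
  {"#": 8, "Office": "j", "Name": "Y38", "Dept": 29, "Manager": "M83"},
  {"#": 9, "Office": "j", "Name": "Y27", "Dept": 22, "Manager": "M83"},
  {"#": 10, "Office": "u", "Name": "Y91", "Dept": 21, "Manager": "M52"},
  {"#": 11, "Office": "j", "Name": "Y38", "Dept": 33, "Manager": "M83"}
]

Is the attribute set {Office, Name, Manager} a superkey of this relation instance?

Rows 8 and 11 have the same {Office, Name, Manager} value (Office=j, Name=Y38, Manager=M83) but are distinct tuples, so {Office, Name, Manager} does not determine every attribute — not a superkey.

No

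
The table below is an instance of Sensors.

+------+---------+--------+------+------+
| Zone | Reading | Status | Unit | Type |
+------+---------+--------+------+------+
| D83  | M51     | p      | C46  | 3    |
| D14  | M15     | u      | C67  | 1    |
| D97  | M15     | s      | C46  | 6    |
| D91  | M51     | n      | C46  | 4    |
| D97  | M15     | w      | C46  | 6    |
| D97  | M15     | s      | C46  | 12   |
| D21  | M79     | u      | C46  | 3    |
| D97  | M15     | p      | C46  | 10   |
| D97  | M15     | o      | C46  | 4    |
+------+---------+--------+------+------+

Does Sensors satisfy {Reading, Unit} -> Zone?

(Reading=M51, Unit=C46): 2 rows → Zone takes values {D83, D91} — violation
(Reading=M15, Unit=C67): 1 row → Zone = D14 ✓
(Reading=M15, Unit=C46): 5 rows → Zone = D97, D97, D97, D97, D97 ✓
(Reading=M79, Unit=C46): 1 row → Zone = D21 ✓
Two rows agree on {Reading, Unit} but differ on Zone, so {Reading, Unit} -> Zone does not hold.

No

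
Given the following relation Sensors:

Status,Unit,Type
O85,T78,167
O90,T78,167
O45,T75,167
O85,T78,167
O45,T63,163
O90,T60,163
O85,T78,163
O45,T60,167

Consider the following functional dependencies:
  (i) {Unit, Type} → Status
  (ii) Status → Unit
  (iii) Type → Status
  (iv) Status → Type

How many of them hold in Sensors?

(i) {Unit, Type} → Status: (Unit=T78, Type=167): 3 rows → Status takes values {O85, O90} — violation — fails.
(ii) Status → Unit: Status=O90: 2 rows → Unit takes values {T78, T60} — violation; Status=O45: 3 rows → Unit takes values {T75, T63, T60} — violation — fails.
(iii) Type → Status: Type=167: 5 rows → Status takes values {O85, O90, O45} — violation; Type=163: 3 rows → Status takes values {O45, O90, O85} — violation — fails.
(iv) Status → Type: Status=O85: 3 rows → Type takes values {167, 163} — violation; Status=O90: 2 rows → Type takes values {167, 163} — violation; Status=O45: 3 rows → Type takes values {167, 163} — violation — fails.
None of the 4 dependencies hold.

0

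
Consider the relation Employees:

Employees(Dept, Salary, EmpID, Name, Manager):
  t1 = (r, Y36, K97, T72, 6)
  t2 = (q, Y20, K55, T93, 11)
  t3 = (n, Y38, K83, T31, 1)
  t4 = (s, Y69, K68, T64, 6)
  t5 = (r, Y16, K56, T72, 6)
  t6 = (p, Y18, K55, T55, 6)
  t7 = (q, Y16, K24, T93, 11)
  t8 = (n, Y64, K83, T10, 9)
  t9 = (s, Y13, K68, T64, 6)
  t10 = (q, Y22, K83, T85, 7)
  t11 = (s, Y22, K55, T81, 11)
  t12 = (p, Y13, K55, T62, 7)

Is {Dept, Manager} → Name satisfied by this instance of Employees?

Yes

(Dept=r, Manager=6): rows 1, 5 → Name = T72, T72 ✓
(Dept=q, Manager=11): rows 2, 7 → Name = T93, T93 ✓
(Dept=n, Manager=1): row 3 → Name = T31 ✓
(Dept=s, Manager=6): rows 4, 9 → Name = T64, T64 ✓
(Dept=p, Manager=6): row 6 → Name = T55 ✓
(Dept=n, Manager=9): row 8 → Name = T10 ✓
(Dept=q, Manager=7): row 10 → Name = T85 ✓
(Dept=s, Manager=11): row 11 → Name = T81 ✓
(Dept=p, Manager=7): row 12 → Name = T62 ✓
Every {Dept, Manager} value is associated with a single Name value, so {Dept, Manager} → Name holds.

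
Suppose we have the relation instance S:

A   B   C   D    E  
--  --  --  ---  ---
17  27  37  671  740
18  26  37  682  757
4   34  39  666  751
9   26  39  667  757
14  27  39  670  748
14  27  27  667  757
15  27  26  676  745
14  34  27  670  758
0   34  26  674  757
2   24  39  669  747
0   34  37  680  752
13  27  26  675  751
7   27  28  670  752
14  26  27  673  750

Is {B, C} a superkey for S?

No

Two distinct rows share (B=27, C=26), so {B, C} does not determine every attribute — not a superkey.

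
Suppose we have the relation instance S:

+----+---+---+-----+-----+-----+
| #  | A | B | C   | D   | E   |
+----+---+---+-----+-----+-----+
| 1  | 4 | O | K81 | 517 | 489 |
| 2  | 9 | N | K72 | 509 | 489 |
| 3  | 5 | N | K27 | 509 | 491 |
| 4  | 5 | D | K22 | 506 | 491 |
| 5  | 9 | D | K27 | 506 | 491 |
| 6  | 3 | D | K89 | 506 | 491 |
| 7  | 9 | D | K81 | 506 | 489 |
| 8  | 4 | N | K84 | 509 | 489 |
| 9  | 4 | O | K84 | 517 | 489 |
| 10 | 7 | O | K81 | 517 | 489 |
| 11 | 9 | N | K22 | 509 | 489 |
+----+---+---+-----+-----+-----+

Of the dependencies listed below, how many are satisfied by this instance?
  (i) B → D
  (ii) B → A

(i) B → D: every LHS value maps to a single RHS value — holds.
(ii) B → A: B=O: rows 1, 9, 10 → A takes values {4, 7} — violation; B=N: rows 2, 3, 8, 11 → A takes values {9, 5, 4} — violation; B=D: rows 4, 5, 6, 7 → A takes values {5, 9, 3} — violation — fails.
1 of the 2 dependencies holds.

1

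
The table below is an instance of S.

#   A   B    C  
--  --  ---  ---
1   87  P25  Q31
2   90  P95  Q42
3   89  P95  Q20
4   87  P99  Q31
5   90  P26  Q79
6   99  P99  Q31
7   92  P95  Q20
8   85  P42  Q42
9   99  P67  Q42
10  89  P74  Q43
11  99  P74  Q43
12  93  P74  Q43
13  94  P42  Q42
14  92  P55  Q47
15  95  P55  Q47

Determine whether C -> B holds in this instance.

No

C=Q31: rows 1, 4, 6 → B takes values {P25, P99} — violation
C=Q42: rows 2, 8, 9, 13 → B takes values {P95, P42, P67} — violation
C=Q20: rows 3, 7 → B = P95, P95 ✓
C=Q79: row 5 → B = P26 ✓
C=Q43: rows 10, 11, 12 → B = P74, P74, P74 ✓
C=Q47: rows 14, 15 → B = P55, P55 ✓
Two rows agree on C but differ on B, so C -> B does not hold.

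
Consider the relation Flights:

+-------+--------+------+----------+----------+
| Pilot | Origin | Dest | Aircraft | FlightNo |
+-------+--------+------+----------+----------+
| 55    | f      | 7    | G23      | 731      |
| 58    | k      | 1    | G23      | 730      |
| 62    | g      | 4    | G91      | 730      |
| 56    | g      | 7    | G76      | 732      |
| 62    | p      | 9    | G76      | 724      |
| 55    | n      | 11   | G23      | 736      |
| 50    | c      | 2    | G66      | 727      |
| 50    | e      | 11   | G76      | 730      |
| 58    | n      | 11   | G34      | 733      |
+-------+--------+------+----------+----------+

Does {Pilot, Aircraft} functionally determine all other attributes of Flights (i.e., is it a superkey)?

Two distinct rows share (Pilot=55, Aircraft=G23), so {Pilot, Aircraft} does not determine every attribute — not a superkey.

No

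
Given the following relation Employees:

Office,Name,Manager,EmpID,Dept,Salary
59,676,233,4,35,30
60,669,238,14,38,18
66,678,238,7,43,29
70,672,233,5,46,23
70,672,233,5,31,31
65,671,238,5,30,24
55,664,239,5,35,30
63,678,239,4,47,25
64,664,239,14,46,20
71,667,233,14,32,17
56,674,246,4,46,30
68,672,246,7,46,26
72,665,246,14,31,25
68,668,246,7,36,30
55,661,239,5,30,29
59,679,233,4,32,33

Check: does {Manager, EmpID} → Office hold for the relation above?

Yes

(Manager=233, EmpID=4): 2 rows → Office = 59, 59 ✓
(Manager=238, EmpID=14): 1 row → Office = 60 ✓
(Manager=238, EmpID=7): 1 row → Office = 66 ✓
(Manager=233, EmpID=5): 2 rows → Office = 70, 70 ✓
(Manager=238, EmpID=5): 1 row → Office = 65 ✓
(Manager=239, EmpID=5): 2 rows → Office = 55, 55 ✓
(Manager=239, EmpID=4): 1 row → Office = 63 ✓
(Manager=239, EmpID=14): 1 row → Office = 64 ✓
(Manager=233, EmpID=14): 1 row → Office = 71 ✓
(Manager=246, EmpID=4): 1 row → Office = 56 ✓
(Manager=246, EmpID=7): 2 rows → Office = 68, 68 ✓
(Manager=246, EmpID=14): 1 row → Office = 72 ✓
Every {Manager, EmpID} value is associated with a single Office value, so {Manager, EmpID} → Office holds.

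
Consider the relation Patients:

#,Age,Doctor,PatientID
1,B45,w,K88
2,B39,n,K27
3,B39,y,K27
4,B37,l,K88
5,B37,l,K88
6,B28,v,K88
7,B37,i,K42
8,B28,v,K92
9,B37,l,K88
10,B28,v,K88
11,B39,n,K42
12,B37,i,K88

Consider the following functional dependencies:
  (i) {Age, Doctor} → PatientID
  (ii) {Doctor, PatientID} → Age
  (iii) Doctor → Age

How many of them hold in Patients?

2

(i) {Age, Doctor} → PatientID: (Age=B39, Doctor=n): rows 2, 11 → PatientID takes values {K27, K42} — violation; (Age=B28, Doctor=v): rows 6, 8, 10 → PatientID takes values {K88, K92} — violation; (Age=B37, Doctor=i): rows 7, 12 → PatientID takes values {K42, K88} — violation — fails.
(ii) {Doctor, PatientID} → Age: every LHS value maps to a single RHS value — holds.
(iii) Doctor → Age: every LHS value maps to a single RHS value — holds.
2 of the 3 dependencies hold.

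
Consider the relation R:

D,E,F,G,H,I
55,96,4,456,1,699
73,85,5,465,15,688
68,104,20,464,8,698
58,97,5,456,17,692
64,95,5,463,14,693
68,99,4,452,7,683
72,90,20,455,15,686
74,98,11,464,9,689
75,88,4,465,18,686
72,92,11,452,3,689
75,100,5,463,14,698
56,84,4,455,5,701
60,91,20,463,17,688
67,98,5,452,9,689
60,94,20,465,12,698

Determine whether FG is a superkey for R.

Two distinct rows share (F=5, G=463), so FG does not determine every attribute — not a superkey.

No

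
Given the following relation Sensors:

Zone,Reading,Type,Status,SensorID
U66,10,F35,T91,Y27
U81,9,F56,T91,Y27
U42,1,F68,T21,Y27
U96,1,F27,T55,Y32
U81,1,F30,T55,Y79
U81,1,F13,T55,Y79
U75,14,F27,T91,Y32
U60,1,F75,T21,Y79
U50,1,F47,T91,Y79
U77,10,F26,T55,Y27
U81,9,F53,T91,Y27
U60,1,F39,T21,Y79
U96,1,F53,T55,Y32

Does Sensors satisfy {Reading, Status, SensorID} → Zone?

Yes

(Reading=10, Status=T91, SensorID=Y27): 1 row → Zone = U66 ✓
(Reading=9, Status=T91, SensorID=Y27): 2 rows → Zone = U81, U81 ✓
(Reading=1, Status=T21, SensorID=Y27): 1 row → Zone = U42 ✓
(Reading=1, Status=T55, SensorID=Y32): 2 rows → Zone = U96, U96 ✓
(Reading=1, Status=T55, SensorID=Y79): 2 rows → Zone = U81, U81 ✓
(Reading=14, Status=T91, SensorID=Y32): 1 row → Zone = U75 ✓
(Reading=1, Status=T21, SensorID=Y79): 2 rows → Zone = U60, U60 ✓
(Reading=1, Status=T91, SensorID=Y79): 1 row → Zone = U50 ✓
(Reading=10, Status=T55, SensorID=Y27): 1 row → Zone = U77 ✓
Every {Reading, Status, SensorID} value is associated with a single Zone value, so {Reading, Status, SensorID} → Zone holds.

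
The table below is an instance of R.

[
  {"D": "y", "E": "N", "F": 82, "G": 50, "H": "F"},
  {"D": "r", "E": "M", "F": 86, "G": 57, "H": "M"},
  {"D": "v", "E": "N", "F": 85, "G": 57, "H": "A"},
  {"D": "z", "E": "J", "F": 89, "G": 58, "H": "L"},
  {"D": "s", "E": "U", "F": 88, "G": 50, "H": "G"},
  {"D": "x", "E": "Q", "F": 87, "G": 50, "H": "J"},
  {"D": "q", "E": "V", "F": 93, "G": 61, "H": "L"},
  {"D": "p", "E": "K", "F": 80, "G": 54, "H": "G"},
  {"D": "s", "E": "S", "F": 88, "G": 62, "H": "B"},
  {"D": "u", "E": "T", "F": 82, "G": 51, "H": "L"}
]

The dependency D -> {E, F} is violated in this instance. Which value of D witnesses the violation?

D=y: 1 row → {E,F} = (N, 82) ✓
D=r: 1 row → {E,F} = (M, 86) ✓
D=v: 1 row → {E,F} = (N, 85) ✓
D=z: 1 row → {E,F} = (J, 89) ✓
D=s: 2 rows → {E,F} takes values {(U, 88), (S, 88)} — violation
D=x: 1 row → {E,F} = (Q, 87) ✓
D=q: 1 row → {E,F} = (V, 93) ✓
D=p: 1 row → {E,F} = (K, 80) ✓
D=u: 1 row → {E,F} = (T, 82) ✓
The only D value with inconsistent RHS is D=s.

s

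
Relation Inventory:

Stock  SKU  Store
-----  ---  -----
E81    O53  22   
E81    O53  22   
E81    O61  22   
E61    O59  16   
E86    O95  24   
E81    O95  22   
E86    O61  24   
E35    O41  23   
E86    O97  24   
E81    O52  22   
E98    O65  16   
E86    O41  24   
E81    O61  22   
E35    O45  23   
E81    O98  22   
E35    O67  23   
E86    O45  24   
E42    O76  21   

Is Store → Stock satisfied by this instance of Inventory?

Store=22: 7 rows → Stock = E81, E81, E81, E81, E81, E81, E81 ✓
Store=16: 2 rows → Stock takes values {E61, E98} — violation
Store=24: 5 rows → Stock = E86, E86, E86, E86, E86 ✓
Store=23: 3 rows → Stock = E35, E35, E35 ✓
Store=21: 1 row → Stock = E42 ✓
Two rows agree on Store but differ on Stock, so Store → Stock does not hold.

No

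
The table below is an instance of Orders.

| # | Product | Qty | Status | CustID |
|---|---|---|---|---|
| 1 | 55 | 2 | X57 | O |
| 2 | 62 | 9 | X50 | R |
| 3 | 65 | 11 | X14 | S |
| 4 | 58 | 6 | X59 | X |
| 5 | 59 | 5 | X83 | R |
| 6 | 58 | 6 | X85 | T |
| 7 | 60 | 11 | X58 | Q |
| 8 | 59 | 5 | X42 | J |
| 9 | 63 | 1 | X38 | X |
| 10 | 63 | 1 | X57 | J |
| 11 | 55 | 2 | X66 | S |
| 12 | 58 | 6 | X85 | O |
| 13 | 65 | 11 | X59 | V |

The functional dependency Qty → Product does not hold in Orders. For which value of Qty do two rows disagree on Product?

11

Qty=2: rows 1, 11 → Product = 55, 55 ✓
Qty=9: row 2 → Product = 62 ✓
Qty=11: rows 3, 7, 13 → Product takes values {65, 60} — violation
Qty=6: rows 4, 6, 12 → Product = 58, 58, 58 ✓
Qty=5: rows 5, 8 → Product = 59, 59 ✓
Qty=1: rows 9, 10 → Product = 63, 63 ✓
The only Qty value with inconsistent Product is Qty=11.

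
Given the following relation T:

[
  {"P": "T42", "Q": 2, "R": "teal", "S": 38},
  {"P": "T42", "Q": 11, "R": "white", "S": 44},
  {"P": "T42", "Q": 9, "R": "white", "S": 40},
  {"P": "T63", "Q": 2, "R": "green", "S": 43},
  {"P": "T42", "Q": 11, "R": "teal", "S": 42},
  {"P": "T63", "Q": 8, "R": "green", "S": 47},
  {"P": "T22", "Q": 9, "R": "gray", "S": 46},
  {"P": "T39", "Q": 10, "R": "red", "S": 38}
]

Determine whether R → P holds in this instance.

Yes

R=teal: 2 rows → P = T42, T42 ✓
R=white: 2 rows → P = T42, T42 ✓
R=green: 2 rows → P = T63, T63 ✓
R=gray: 1 row → P = T22 ✓
R=red: 1 row → P = T39 ✓
Every R value is associated with a single P value, so R → P holds.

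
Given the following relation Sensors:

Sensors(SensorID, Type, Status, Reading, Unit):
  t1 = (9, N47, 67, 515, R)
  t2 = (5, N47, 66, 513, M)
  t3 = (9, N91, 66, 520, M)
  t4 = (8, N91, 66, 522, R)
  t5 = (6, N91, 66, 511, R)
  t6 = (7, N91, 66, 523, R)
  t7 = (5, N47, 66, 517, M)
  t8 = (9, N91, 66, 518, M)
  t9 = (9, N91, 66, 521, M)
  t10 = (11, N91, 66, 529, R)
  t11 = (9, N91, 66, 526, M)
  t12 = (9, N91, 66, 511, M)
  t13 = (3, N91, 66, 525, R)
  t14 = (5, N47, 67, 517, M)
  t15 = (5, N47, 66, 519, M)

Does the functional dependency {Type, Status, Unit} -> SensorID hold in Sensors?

(Type=N47, Status=67, Unit=R): row 1 → SensorID = 9 ✓
(Type=N47, Status=66, Unit=M): rows 2, 7, 15 → SensorID = 5, 5, 5 ✓
(Type=N91, Status=66, Unit=M): rows 3, 8, 9, 11, 12 → SensorID = 9, 9, 9, 9, 9 ✓
(Type=N91, Status=66, Unit=R): rows 4, 5, 6, 10, 13 → SensorID takes values {8, 6, 7, 11, 3} — violation
(Type=N47, Status=67, Unit=M): row 14 → SensorID = 5 ✓
Two rows agree on {Type, Status, Unit} but differ on SensorID, so {Type, Status, Unit} -> SensorID does not hold.

No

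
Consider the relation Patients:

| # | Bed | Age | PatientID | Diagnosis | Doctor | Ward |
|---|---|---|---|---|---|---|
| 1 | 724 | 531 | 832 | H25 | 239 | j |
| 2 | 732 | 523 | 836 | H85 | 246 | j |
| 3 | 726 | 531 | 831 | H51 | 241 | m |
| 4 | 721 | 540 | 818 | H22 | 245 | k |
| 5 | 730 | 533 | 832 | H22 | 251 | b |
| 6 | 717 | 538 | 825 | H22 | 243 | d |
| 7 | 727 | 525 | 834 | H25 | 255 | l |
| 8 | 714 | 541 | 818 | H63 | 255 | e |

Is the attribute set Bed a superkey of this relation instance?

All 8 rows have distinct Bed values, so Bed → (all attributes) holds and Bed is a superkey.

Yes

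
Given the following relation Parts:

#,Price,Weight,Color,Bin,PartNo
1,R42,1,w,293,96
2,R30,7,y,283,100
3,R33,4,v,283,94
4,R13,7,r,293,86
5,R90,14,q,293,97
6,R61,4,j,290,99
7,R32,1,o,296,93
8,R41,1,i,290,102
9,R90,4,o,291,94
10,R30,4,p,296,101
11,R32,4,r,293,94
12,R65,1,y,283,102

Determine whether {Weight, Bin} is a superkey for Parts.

Yes

All 12 rows have distinct {Weight, Bin} values, so {Weight, Bin} → (all attributes) holds and {Weight, Bin} is a superkey.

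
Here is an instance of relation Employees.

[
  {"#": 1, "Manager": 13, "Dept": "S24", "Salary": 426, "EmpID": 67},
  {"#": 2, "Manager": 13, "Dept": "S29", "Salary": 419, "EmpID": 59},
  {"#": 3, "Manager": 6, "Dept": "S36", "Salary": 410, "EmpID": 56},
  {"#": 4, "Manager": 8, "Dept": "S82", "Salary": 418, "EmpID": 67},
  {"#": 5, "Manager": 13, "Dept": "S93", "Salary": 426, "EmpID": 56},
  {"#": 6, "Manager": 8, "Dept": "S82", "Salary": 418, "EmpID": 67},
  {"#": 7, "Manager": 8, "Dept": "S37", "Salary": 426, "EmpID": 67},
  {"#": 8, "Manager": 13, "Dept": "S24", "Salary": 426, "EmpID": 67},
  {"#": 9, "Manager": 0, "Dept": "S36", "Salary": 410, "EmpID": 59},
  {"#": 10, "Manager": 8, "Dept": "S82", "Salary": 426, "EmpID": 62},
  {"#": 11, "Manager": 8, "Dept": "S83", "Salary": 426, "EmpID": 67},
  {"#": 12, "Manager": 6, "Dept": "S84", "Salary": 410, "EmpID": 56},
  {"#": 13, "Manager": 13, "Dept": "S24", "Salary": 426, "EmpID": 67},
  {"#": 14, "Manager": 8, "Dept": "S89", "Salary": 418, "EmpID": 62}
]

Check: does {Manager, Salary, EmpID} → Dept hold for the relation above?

No

(Manager=13, Salary=426, EmpID=67): rows 1, 8, 13 → Dept = S24, S24, S24 ✓
(Manager=13, Salary=419, EmpID=59): row 2 → Dept = S29 ✓
(Manager=6, Salary=410, EmpID=56): rows 3, 12 → Dept takes values {S36, S84} — violation
(Manager=8, Salary=418, EmpID=67): rows 4, 6 → Dept = S82, S82 ✓
(Manager=13, Salary=426, EmpID=56): row 5 → Dept = S93 ✓
(Manager=8, Salary=426, EmpID=67): rows 7, 11 → Dept takes values {S37, S83} — violation
(Manager=0, Salary=410, EmpID=59): row 9 → Dept = S36 ✓
(Manager=8, Salary=426, EmpID=62): row 10 → Dept = S82 ✓
(Manager=8, Salary=418, EmpID=62): row 14 → Dept = S89 ✓
Two rows agree on {Manager, Salary, EmpID} but differ on Dept, so {Manager, Salary, EmpID} → Dept does not hold.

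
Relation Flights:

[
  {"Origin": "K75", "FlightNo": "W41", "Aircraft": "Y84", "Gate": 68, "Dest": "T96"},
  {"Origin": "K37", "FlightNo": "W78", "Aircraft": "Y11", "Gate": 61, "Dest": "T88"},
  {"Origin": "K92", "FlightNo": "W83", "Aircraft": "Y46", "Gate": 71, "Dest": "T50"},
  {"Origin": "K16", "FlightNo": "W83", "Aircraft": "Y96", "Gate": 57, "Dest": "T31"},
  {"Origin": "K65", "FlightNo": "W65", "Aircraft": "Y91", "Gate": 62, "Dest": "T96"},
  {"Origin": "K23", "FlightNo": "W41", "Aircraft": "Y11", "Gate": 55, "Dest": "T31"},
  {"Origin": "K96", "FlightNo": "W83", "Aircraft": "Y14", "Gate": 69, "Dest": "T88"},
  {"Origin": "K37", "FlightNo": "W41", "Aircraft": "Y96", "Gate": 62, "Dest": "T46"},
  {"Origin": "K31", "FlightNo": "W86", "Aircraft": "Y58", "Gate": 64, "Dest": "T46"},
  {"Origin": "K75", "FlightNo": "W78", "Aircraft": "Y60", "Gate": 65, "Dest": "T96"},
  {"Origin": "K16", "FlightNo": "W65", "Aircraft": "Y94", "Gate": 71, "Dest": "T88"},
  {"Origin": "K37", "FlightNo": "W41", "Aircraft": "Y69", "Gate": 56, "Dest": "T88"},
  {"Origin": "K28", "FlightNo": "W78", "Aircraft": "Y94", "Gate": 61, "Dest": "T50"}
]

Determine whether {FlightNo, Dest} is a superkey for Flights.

All 13 rows have distinct {FlightNo, Dest} values, so {FlightNo, Dest} → (all attributes) holds and {FlightNo, Dest} is a superkey.

Yes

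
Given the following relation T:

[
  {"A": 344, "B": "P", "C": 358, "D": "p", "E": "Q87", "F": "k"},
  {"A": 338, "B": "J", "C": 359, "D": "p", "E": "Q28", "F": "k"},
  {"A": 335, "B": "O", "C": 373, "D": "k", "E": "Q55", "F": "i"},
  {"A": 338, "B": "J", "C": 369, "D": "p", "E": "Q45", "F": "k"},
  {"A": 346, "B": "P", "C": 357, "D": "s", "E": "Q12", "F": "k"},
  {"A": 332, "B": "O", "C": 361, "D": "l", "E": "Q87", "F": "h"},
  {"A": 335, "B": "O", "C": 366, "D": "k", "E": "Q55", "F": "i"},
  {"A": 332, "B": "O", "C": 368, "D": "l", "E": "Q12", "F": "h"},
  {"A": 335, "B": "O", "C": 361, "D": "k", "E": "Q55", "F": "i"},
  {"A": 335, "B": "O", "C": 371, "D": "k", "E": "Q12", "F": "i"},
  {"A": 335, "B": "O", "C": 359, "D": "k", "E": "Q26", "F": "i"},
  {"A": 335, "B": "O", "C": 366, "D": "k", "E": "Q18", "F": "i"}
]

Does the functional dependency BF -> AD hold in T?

No

(B=P, F=k): 2 rows → {A,D} takes values {(344, p), (346, s)} — violation
(B=J, F=k): 2 rows → {A,D} = (338, p), (338, p) ✓
(B=O, F=i): 6 rows → {A,D} = (335, k), (335, k), (335, k), (335, k), (335, k), (335, k) ✓
(B=O, F=h): 2 rows → {A,D} = (332, l), (332, l) ✓
Two rows agree on BF but differ on AD, so BF -> AD does not hold.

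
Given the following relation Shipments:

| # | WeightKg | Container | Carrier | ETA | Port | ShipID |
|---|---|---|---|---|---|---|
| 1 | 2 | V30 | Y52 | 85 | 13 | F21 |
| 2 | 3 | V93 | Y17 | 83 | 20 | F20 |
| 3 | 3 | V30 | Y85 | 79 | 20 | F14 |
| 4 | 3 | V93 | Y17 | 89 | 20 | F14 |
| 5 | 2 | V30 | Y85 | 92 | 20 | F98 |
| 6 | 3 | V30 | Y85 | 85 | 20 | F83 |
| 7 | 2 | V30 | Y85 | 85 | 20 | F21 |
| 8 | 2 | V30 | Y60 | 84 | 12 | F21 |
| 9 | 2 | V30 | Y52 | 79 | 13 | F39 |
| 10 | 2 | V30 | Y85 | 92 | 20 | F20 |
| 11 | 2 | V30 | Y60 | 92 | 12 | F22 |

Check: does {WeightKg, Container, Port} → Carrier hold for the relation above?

(WeightKg=2, Container=V30, Port=13): rows 1, 9 → Carrier = Y52, Y52 ✓
(WeightKg=3, Container=V93, Port=20): rows 2, 4 → Carrier = Y17, Y17 ✓
(WeightKg=3, Container=V30, Port=20): rows 3, 6 → Carrier = Y85, Y85 ✓
(WeightKg=2, Container=V30, Port=20): rows 5, 7, 10 → Carrier = Y85, Y85, Y85 ✓
(WeightKg=2, Container=V30, Port=12): rows 8, 11 → Carrier = Y60, Y60 ✓
Every {WeightKg, Container, Port} value is associated with a single Carrier value, so {WeightKg, Container, Port} → Carrier holds.

Yes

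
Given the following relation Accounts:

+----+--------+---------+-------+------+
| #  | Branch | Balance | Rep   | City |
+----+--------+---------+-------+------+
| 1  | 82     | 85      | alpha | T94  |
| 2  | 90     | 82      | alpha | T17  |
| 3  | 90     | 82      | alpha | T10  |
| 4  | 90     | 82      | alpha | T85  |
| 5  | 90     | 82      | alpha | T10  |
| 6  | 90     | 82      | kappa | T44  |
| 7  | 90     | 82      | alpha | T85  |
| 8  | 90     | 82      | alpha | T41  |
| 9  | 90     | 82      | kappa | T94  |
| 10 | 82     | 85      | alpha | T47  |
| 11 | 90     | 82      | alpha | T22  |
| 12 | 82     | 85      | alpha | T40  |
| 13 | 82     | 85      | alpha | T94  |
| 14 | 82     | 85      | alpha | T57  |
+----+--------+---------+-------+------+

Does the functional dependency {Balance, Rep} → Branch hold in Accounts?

Yes

(Balance=85, Rep=alpha): rows 1, 10, 12, 13, 14 → Branch = 82, 82, 82, 82, 82 ✓
(Balance=82, Rep=alpha): rows 2, 3, 4, 5, 7, 8, 11 → Branch = 90, 90, 90, 90, 90, 90, 90 ✓
(Balance=82, Rep=kappa): rows 6, 9 → Branch = 90, 90 ✓
Every {Balance, Rep} value is associated with a single Branch value, so {Balance, Rep} → Branch holds.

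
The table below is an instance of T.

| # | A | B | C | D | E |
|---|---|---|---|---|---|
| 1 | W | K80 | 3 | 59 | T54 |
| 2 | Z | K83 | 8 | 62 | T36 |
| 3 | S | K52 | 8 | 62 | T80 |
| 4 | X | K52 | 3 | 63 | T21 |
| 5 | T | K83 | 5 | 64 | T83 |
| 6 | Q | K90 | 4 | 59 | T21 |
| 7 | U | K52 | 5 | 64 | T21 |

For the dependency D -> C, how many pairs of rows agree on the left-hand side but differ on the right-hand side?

1

D=59: violating pairs (1,6) — 1 pair.
D=62: all 2 rows agree on C — 0 pairs.
D=64: all 2 rows agree on C — 0 pairs.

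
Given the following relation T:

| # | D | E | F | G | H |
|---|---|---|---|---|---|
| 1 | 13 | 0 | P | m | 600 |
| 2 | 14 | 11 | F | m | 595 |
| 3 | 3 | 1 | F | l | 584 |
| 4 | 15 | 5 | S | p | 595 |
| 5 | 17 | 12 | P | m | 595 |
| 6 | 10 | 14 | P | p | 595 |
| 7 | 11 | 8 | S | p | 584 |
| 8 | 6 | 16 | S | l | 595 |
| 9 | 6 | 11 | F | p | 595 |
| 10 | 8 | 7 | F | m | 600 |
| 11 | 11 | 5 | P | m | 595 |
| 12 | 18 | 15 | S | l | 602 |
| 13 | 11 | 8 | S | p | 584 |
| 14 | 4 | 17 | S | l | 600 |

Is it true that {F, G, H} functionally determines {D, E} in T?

(F=P, G=m, H=600): row 1 → {D,E} = (13, 0) ✓
(F=F, G=m, H=595): row 2 → {D,E} = (14, 11) ✓
(F=F, G=l, H=584): row 3 → {D,E} = (3, 1) ✓
(F=S, G=p, H=595): row 4 → {D,E} = (15, 5) ✓
(F=P, G=m, H=595): rows 5, 11 → {D,E} takes values {(17, 12), (11, 5)} — violation
(F=P, G=p, H=595): row 6 → {D,E} = (10, 14) ✓
(F=S, G=p, H=584): rows 7, 13 → {D,E} = (11, 8), (11, 8) ✓
(F=S, G=l, H=595): row 8 → {D,E} = (6, 16) ✓
(F=F, G=p, H=595): row 9 → {D,E} = (6, 11) ✓
(F=F, G=m, H=600): row 10 → {D,E} = (8, 7) ✓
(F=S, G=l, H=602): row 12 → {D,E} = (18, 15) ✓
(F=S, G=l, H=600): row 14 → {D,E} = (4, 17) ✓
Two rows agree on {F, G, H} but differ on {D, E}, so {F, G, H} → {D, E} does not hold.

No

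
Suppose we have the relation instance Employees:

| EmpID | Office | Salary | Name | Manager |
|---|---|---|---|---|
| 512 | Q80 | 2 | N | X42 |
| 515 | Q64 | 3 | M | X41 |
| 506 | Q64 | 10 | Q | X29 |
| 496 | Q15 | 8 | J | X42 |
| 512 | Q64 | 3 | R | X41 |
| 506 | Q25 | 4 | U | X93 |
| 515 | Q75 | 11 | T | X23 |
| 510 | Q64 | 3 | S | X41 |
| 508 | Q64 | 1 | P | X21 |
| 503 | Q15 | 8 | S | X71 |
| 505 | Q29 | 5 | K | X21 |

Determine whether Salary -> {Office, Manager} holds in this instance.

Salary=2: 1 row → {Office,Manager} = (Q80, X42) ✓
Salary=3: 3 rows → {Office,Manager} = (Q64, X41), (Q64, X41), (Q64, X41) ✓
Salary=10: 1 row → {Office,Manager} = (Q64, X29) ✓
Salary=8: 2 rows → {Office,Manager} takes values {(Q15, X42), (Q15, X71)} — violation
Salary=4: 1 row → {Office,Manager} = (Q25, X93) ✓
Salary=11: 1 row → {Office,Manager} = (Q75, X23) ✓
Salary=1: 1 row → {Office,Manager} = (Q64, X21) ✓
Salary=5: 1 row → {Office,Manager} = (Q29, X21) ✓
Two rows agree on Salary but differ on {Office, Manager}, so Salary -> {Office, Manager} does not hold.

No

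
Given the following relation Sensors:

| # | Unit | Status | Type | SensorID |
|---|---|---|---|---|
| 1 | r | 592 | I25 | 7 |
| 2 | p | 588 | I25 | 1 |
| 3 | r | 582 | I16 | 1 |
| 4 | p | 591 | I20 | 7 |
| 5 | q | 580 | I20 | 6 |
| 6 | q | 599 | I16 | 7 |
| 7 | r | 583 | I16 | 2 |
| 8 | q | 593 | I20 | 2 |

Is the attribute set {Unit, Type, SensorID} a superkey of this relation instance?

All 8 rows have distinct {Unit, Type, SensorID} values, so {Unit, Type, SensorID} → (all attributes) holds and {Unit, Type, SensorID} is a superkey.

Yes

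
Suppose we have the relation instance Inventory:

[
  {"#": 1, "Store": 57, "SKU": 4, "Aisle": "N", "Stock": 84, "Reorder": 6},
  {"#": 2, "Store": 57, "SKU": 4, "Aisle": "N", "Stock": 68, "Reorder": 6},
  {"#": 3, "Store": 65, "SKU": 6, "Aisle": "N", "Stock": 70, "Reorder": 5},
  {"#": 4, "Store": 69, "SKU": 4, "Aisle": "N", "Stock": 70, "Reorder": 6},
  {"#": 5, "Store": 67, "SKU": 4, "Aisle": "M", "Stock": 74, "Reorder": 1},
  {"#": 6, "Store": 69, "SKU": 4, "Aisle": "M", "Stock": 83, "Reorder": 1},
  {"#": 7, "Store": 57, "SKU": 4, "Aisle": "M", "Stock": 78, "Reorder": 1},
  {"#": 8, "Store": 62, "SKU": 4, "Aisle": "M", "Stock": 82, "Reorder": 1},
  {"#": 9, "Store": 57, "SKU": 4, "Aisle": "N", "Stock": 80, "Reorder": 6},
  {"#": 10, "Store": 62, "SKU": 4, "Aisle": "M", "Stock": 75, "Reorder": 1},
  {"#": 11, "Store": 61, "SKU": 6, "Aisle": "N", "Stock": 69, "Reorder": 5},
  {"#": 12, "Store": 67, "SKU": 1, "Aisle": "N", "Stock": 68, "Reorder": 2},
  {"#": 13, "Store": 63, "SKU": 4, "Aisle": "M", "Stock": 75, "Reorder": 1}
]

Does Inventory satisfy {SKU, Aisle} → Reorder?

(SKU=4, Aisle=N): rows 1, 2, 4, 9 → Reorder = 6, 6, 6, 6 ✓
(SKU=6, Aisle=N): rows 3, 11 → Reorder = 5, 5 ✓
(SKU=4, Aisle=M): rows 5, 6, 7, 8, 10, 13 → Reorder = 1, 1, 1, 1, 1, 1 ✓
(SKU=1, Aisle=N): row 12 → Reorder = 2 ✓
Every {SKU, Aisle} value is associated with a single Reorder value, so {SKU, Aisle} → Reorder holds.

Yes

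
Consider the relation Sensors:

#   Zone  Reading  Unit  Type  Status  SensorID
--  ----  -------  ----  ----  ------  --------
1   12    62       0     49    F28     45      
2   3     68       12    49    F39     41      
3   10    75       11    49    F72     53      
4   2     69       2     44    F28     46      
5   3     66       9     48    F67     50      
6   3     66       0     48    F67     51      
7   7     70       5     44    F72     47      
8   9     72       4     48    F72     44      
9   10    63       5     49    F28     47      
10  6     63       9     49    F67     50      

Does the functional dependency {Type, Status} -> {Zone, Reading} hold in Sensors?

(Type=49, Status=F28): rows 1, 9 → {Zone,Reading} takes values {(12, 62), (10, 63)} — violation
(Type=49, Status=F39): row 2 → {Zone,Reading} = (3, 68) ✓
(Type=49, Status=F72): row 3 → {Zone,Reading} = (10, 75) ✓
(Type=44, Status=F28): row 4 → {Zone,Reading} = (2, 69) ✓
(Type=48, Status=F67): rows 5, 6 → {Zone,Reading} = (3, 66), (3, 66) ✓
(Type=44, Status=F72): row 7 → {Zone,Reading} = (7, 70) ✓
(Type=48, Status=F72): row 8 → {Zone,Reading} = (9, 72) ✓
(Type=49, Status=F67): row 10 → {Zone,Reading} = (6, 63) ✓
Two rows agree on {Type, Status} but differ on {Zone, Reading}, so {Type, Status} -> {Zone, Reading} does not hold.

No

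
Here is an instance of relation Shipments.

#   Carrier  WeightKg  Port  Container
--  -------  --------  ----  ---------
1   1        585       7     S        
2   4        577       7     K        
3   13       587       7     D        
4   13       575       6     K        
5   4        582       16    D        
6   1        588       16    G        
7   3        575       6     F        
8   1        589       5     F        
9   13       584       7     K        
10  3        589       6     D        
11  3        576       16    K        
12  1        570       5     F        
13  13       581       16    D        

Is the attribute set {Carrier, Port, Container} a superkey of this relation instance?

Rows 8 and 12 have the same {Carrier, Port, Container} value (Carrier=1, Port=5, Container=F) but are distinct tuples, so {Carrier, Port, Container} does not determine every attribute — not a superkey.

No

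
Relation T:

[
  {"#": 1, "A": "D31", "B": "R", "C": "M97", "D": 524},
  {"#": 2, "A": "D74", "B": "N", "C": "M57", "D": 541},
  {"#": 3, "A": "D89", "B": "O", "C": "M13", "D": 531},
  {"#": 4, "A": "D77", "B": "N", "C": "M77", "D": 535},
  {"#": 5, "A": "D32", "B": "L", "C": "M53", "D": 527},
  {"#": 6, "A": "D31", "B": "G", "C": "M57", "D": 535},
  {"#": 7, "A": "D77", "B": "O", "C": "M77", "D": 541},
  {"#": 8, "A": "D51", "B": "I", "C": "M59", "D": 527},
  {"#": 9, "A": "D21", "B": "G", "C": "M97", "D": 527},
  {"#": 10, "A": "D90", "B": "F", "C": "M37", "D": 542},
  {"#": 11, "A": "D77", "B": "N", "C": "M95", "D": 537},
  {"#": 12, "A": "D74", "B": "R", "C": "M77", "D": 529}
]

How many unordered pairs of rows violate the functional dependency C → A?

4

C=M97: violating pairs (1,9) — 1 pair.
C=M57: violating pairs (2,6) — 1 pair.
C=M77: violating pairs (4,12), (7,12) — 2 pairs.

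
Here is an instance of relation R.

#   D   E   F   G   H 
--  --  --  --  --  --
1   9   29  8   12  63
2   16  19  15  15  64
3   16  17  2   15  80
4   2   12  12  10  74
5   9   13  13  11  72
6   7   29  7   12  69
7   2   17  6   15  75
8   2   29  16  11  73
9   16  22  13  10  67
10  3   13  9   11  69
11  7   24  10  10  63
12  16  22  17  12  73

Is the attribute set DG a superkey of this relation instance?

Rows 2 and 3 have the same DG value (D=16, G=15) but are distinct tuples, so DG does not determine every attribute — not a superkey.

No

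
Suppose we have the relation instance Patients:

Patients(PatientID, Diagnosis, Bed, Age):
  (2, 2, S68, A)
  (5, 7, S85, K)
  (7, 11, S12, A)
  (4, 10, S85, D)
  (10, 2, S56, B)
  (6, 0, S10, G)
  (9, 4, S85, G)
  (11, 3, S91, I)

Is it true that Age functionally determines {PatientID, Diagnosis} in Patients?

No

Age=A: 2 rows → {PatientID,Diagnosis} takes values {(2, 2), (7, 11)} — violation
Age=K: 1 row → {PatientID,Diagnosis} = (5, 7) ✓
Age=D: 1 row → {PatientID,Diagnosis} = (4, 10) ✓
Age=B: 1 row → {PatientID,Diagnosis} = (10, 2) ✓
Age=G: 2 rows → {PatientID,Diagnosis} takes values {(6, 0), (9, 4)} — violation
Age=I: 1 row → {PatientID,Diagnosis} = (11, 3) ✓
Two rows agree on Age but differ on {PatientID, Diagnosis}, so Age → {PatientID, Diagnosis} does not hold.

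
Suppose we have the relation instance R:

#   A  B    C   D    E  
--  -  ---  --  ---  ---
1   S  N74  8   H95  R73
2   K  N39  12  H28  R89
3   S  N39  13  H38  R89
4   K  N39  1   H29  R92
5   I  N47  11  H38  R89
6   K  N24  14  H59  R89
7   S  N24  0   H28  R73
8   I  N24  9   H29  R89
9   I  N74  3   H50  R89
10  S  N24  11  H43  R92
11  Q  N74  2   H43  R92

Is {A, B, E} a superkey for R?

All 11 rows have distinct {A, B, E} values, so {A, B, E} → (all attributes) holds and {A, B, E} is a superkey.

Yes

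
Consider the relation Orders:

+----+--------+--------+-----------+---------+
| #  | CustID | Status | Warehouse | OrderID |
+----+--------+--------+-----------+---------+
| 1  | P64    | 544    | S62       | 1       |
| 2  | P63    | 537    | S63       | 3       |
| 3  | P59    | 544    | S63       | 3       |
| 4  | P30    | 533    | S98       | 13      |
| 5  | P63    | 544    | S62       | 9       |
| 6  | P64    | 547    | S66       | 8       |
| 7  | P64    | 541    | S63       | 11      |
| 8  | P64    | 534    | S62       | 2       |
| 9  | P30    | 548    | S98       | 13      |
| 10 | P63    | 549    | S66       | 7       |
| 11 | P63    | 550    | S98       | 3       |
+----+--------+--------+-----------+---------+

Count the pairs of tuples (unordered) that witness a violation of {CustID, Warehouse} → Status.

(CustID=P64, Warehouse=S62): violating pairs (1,8) — 1 pair.
(CustID=P30, Warehouse=S98): violating pairs (4,9) — 1 pair.

2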